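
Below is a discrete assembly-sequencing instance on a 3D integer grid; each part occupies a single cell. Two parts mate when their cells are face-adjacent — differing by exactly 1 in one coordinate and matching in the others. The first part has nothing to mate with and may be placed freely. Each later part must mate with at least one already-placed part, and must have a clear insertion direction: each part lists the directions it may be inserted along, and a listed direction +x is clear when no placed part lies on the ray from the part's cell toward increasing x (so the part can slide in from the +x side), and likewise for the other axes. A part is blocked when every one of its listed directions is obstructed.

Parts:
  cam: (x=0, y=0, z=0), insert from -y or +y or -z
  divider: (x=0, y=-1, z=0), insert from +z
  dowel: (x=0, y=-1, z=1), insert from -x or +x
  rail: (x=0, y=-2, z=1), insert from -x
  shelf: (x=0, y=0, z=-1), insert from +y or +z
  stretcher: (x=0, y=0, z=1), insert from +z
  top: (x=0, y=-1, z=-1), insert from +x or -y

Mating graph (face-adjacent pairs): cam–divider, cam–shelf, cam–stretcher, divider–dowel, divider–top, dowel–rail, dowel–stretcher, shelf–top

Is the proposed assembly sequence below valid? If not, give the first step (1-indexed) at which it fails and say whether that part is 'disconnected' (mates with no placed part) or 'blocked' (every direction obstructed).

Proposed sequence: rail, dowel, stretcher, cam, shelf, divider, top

1. rail@(0, -2, 1) [-x clear] — {rail}
2. dowel@(0, -1, 1) [-x clear] — {dowel, rail}
3. stretcher@(0, 0, 1) [+z clear] — {dowel, rail, stretcher}
4. cam@(0, 0, 0) [-y clear] — {cam, dowel, rail, stretcher}
5. shelf@(0, 0, -1) [+y clear] — {cam, dowel, rail, shelf, stretcher}
6. divider@(0, -1, 0) — +z all obstructed ⇒ blocked

Invalid at step 6 (blocked)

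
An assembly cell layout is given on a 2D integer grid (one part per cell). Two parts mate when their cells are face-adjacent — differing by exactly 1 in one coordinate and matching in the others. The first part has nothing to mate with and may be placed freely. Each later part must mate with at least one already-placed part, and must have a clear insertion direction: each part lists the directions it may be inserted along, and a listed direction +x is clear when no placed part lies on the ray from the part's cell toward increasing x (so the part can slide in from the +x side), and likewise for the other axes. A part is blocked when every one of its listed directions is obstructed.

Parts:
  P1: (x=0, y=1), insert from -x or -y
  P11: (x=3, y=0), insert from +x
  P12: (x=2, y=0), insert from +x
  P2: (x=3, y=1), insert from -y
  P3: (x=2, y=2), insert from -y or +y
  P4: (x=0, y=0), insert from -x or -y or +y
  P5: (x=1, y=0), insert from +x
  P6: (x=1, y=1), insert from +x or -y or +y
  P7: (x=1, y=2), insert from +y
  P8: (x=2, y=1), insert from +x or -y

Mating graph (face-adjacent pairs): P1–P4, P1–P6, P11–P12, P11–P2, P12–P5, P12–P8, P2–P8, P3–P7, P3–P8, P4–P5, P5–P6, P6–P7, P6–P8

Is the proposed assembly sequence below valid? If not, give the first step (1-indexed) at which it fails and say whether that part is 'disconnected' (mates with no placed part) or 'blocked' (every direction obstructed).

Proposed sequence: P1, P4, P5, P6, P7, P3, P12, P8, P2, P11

1. P1@(0, 1) [-x clear] — {P1}
2. P4@(0, 0) [-x clear] — {P1, P4}
3. P5@(1, 0) [+x clear] — {P1, P4, P5}
4. P6@(1, 1) [+x clear] — {P1, P4, P5, P6}
5. P7@(1, 2) [+y clear] — {P1, P4, P5, P6, P7}
6. P3@(2, 2) [-y clear] — {P1, P3, P4, P5, P6, P7}
7. P12@(2, 0) [+x clear] — {P1, P12, P3, P4, P5, P6, P7}
8. P8@(2, 1) [+x clear] — {P1, P12, P3, P4, P5, P6, P7, P8}
9. P2@(3, 1) [-y clear] — {P1, P12, P2, P3, P4, P5, P6, P7, P8}
10. P11@(3, 0) [+x clear] — {P1, P11, P12, P2, P3, P4, P5, P6, P7, P8}

Valid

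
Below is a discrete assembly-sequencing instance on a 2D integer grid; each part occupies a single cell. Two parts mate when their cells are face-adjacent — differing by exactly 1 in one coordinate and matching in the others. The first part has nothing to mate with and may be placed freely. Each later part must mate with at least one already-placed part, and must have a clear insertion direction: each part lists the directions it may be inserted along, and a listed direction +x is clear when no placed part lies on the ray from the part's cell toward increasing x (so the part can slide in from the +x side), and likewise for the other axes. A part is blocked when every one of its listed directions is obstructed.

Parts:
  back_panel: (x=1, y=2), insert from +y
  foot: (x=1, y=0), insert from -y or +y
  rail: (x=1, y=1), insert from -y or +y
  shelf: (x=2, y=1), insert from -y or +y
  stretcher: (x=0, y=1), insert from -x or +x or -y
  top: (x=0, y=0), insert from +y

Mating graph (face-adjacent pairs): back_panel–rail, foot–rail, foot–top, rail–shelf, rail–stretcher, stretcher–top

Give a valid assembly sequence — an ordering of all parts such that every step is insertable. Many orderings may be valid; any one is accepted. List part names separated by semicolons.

shelf; rail; back_panel; foot; top; stretcher

1. shelf@(2, 1) [-y clear] — {shelf}
2. rail@(1, 1) [-y clear] — {rail, shelf}
3. back_panel@(1, 2) [+y clear] — {back_panel, rail, shelf}
4. foot@(1, 0) [-y clear] — {back_panel, foot, rail, shelf}
5. top@(0, 0) [+y clear] — {back_panel, foot, rail, shelf, top}
6. stretcher@(0, 1) [-x clear] — {back_panel, foot, rail, shelf, stretcher, top}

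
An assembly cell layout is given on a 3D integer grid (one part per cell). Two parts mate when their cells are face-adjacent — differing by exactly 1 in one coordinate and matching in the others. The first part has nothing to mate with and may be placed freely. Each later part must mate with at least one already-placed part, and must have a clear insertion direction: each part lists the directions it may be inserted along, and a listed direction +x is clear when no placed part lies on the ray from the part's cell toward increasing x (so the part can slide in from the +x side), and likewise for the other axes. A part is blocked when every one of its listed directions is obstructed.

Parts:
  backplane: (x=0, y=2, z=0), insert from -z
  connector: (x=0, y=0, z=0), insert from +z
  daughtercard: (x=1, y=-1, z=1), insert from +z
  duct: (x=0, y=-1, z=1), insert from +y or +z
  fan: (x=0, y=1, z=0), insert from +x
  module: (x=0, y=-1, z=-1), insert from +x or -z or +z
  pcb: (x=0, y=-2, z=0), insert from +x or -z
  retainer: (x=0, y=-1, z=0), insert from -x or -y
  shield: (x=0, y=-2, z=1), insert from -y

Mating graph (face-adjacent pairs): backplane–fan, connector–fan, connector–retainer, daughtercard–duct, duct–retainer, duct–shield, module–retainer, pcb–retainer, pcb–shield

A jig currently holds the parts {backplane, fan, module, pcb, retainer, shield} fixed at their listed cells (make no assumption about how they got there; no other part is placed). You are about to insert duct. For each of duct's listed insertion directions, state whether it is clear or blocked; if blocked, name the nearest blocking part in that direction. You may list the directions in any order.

+y: ray from duct(0, -1, 1) has no placed part ⇒ clear
+z: ray from duct(0, -1, 1) has no placed part ⇒ clear

+y: clear; +z: clear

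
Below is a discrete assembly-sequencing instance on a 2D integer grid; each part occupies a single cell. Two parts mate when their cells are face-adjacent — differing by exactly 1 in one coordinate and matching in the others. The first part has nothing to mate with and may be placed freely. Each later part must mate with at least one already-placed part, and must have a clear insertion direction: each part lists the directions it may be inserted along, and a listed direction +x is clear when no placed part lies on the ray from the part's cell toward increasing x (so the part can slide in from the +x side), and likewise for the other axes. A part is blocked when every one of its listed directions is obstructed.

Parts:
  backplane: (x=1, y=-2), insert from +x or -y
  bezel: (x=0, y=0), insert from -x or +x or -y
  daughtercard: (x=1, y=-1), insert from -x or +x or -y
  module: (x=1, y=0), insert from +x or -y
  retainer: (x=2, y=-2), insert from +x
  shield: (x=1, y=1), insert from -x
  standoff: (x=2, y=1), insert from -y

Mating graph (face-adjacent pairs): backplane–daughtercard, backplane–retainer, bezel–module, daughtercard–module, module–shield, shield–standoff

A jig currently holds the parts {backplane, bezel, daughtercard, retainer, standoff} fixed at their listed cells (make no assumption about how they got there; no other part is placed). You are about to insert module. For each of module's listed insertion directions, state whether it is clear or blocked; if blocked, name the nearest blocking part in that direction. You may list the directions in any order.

+x: ray from module(1, 0) has no placed part ⇒ clear
-y: nearest on ray is daughtercard@(1, -1) ⇒ blocked

+x: clear; -y: blocked by daughtercard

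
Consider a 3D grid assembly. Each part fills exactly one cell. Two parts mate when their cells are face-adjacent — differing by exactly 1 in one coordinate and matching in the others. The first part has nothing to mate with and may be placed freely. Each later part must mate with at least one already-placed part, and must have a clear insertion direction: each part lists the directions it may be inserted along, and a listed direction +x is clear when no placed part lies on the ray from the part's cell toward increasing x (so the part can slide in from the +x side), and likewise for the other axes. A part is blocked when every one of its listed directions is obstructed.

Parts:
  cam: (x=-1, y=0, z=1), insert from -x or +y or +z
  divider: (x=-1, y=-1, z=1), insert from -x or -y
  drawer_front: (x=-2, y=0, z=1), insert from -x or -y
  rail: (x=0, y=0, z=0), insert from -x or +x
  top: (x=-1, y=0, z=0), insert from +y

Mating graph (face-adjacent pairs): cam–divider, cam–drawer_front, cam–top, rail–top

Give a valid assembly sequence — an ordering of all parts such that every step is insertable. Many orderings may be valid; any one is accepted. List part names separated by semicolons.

top; cam; divider; drawer_front; rail

1. top@(-1, 0, 0) [+y clear] — {top}
2. cam@(-1, 0, 1) [-x clear] — {cam, top}
3. divider@(-1, -1, 1) [-x clear] — {cam, divider, top}
4. drawer_front@(-2, 0, 1) [-x clear] — {cam, divider, drawer_front, top}
5. rail@(0, 0, 0) [+x clear] — {cam, divider, drawer_front, rail, top}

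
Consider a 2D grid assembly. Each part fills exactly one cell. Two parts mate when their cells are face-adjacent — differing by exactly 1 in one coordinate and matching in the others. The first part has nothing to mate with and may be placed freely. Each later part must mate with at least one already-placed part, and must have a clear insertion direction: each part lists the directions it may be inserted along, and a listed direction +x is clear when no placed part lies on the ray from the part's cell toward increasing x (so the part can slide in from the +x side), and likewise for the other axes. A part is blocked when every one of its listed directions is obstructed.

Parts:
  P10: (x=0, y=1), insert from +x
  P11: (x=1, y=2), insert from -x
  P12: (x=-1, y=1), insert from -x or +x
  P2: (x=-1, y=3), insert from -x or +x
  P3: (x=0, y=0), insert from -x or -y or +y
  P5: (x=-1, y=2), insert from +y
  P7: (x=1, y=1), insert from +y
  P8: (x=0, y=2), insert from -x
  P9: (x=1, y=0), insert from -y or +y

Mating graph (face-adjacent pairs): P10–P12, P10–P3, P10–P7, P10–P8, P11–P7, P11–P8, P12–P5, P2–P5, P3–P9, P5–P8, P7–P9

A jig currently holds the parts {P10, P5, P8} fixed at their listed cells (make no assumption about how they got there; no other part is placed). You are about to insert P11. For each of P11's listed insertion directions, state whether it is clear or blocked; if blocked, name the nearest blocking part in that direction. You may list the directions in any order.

-x: nearest on ray is P8@(0, 2) ⇒ blocked

-x: blocked by P8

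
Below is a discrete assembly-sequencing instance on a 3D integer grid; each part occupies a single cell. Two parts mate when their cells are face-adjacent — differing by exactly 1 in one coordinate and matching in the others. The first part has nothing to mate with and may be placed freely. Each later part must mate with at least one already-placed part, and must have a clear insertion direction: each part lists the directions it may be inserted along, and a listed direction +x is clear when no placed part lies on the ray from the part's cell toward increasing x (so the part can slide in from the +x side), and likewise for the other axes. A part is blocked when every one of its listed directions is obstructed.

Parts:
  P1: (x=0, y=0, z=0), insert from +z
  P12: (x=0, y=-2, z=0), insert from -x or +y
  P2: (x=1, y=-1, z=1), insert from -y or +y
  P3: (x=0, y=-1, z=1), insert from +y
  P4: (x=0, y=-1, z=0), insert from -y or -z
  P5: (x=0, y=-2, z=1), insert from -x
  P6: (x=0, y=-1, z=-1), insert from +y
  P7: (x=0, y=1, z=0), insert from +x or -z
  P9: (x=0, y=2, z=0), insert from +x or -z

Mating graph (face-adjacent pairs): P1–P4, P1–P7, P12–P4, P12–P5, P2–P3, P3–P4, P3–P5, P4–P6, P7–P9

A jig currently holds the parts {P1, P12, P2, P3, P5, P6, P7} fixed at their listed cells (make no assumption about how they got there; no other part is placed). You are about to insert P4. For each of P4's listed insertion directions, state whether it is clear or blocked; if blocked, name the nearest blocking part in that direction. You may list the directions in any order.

-y: blocked by P12; -z: blocked by P6

-y: nearest on ray is P12@(0, -2, 0) ⇒ blocked
-z: nearest on ray is P6@(0, -1, -1) ⇒ blocked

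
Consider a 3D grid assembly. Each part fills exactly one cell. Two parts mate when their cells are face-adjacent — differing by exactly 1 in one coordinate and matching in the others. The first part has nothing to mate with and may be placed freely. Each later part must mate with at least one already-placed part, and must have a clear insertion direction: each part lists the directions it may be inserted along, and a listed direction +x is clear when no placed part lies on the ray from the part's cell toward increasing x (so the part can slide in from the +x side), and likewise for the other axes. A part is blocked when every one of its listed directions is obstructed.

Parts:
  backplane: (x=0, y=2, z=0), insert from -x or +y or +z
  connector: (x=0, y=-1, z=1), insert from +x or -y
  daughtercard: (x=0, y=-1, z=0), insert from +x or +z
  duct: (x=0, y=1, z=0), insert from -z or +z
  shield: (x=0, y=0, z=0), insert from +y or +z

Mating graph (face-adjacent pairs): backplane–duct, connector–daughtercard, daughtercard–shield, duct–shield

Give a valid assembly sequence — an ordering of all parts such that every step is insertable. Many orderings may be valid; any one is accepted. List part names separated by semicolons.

duct; backplane; shield; daughtercard; connector

1. duct@(0, 1, 0) [-z clear] — {duct}
2. backplane@(0, 2, 0) [-x clear] — {backplane, duct}
3. shield@(0, 0, 0) [+z clear] — {backplane, duct, shield}
4. daughtercard@(0, -1, 0) [+x clear] — {backplane, daughtercard, duct, shield}
5. connector@(0, -1, 1) [+x clear] — {backplane, connector, daughtercard, duct, shield}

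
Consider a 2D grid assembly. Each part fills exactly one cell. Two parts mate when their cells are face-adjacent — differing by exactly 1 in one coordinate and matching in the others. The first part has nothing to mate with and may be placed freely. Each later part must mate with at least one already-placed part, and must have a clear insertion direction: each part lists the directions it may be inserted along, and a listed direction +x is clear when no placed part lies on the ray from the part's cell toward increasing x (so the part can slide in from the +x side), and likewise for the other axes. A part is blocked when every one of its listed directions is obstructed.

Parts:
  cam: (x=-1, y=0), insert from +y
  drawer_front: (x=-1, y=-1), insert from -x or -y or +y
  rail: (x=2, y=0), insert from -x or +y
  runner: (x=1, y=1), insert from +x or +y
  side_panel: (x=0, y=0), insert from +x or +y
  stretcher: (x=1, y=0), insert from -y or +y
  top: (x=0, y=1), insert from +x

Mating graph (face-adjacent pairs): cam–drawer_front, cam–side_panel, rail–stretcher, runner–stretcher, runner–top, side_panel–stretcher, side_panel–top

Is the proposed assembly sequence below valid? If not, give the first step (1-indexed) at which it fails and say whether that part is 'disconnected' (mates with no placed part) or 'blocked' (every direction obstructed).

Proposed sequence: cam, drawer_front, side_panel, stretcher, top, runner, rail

1. cam@(-1, 0) [+y clear] — {cam}
2. drawer_front@(-1, -1) [-x clear] — {cam, drawer_front}
3. side_panel@(0, 0) [+x clear] — {cam, drawer_front, side_panel}
4. stretcher@(1, 0) [-y clear] — {cam, drawer_front, side_panel, stretcher}
5. top@(0, 1) [+x clear] — {cam, drawer_front, side_panel, stretcher, top}
6. runner@(1, 1) [+x clear] — {cam, drawer_front, runner, side_panel, stretcher, top}
7. rail@(2, 0) [+y clear] — {cam, drawer_front, rail, runner, side_panel, stretcher, top}

Valid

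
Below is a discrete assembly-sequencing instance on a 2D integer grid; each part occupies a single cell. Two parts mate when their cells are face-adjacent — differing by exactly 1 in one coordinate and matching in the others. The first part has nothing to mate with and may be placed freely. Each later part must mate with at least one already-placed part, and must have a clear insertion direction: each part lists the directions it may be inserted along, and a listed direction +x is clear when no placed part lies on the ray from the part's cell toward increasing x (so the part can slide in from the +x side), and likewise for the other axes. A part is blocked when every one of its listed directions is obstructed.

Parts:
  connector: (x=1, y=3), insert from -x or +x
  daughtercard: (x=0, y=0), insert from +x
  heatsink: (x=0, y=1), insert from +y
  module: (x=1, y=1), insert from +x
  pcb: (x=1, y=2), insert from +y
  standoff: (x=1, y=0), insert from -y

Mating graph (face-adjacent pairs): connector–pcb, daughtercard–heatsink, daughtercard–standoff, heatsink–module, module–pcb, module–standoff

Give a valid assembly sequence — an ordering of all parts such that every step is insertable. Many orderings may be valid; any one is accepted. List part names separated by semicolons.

1. module@(1, 1) [+x clear] — {module}
2. heatsink@(0, 1) [+y clear] — {heatsink, module}
3. pcb@(1, 2) [+y clear] — {heatsink, module, pcb}
4. connector@(1, 3) [-x clear] — {connector, heatsink, module, pcb}
5. daughtercard@(0, 0) [+x clear] — {connector, daughtercard, heatsink, module, pcb}
6. standoff@(1, 0) [-y clear] — {connector, daughtercard, heatsink, module, pcb, standoff}

module; heatsink; pcb; connector; daughtercard; standoff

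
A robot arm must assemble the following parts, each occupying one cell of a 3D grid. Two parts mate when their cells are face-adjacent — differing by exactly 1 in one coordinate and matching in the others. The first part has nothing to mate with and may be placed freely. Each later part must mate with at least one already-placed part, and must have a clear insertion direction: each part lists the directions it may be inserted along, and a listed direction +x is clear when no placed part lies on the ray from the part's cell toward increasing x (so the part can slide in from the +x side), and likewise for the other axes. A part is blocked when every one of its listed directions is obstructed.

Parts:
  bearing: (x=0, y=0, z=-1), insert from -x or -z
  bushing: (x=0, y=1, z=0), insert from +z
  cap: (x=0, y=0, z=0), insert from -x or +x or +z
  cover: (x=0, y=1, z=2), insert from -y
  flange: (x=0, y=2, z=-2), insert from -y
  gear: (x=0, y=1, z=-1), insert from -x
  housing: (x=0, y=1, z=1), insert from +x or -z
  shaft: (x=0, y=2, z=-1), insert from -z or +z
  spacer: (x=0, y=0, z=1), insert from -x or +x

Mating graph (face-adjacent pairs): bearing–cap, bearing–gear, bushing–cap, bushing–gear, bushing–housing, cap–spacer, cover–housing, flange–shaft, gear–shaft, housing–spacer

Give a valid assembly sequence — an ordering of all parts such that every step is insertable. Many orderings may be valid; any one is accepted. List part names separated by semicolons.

bushing; cap; spacer; bearing; housing; cover; gear; shaft; flange

1. bushing@(0, 1, 0) [+z clear] — {bushing}
2. cap@(0, 0, 0) [-x clear] — {bushing, cap}
3. spacer@(0, 0, 1) [-x clear] — {bushing, cap, spacer}
4. bearing@(0, 0, -1) [-x clear] — {bearing, bushing, cap, spacer}
5. housing@(0, 1, 1) [+x clear] — {bearing, bushing, cap, housing, spacer}
6. cover@(0, 1, 2) [-y clear] — {bearing, bushing, cap, cover, housing, spacer}
7. gear@(0, 1, -1) [-x clear] — {bearing, bushing, cap, cover, gear, housing, spacer}
8. shaft@(0, 2, -1) [-z clear] — {bearing, bushing, cap, cover, gear, housing, shaft, spacer}
9. flange@(0, 2, -2) [-y clear] — {bearing, bushing, cap, cover, flange, gear, housing, shaft, spacer}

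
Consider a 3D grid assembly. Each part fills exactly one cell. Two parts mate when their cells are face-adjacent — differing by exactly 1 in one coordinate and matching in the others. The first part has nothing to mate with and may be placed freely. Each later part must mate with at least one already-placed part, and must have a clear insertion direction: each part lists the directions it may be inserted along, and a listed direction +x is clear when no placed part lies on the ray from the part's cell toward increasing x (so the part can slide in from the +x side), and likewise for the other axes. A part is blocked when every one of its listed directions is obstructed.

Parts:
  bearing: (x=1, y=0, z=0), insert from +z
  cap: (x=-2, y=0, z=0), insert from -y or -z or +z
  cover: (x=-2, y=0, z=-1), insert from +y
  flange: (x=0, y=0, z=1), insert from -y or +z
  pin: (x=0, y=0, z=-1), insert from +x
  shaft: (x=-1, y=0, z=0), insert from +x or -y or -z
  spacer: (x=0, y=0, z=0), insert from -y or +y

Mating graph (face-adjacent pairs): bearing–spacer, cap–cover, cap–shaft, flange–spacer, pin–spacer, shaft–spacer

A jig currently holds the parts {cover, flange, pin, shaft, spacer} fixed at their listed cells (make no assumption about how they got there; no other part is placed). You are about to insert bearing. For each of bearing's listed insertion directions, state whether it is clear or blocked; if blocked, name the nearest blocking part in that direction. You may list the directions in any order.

+z: clear

+z: ray from bearing(1, 0, 0) has no placed part ⇒ clear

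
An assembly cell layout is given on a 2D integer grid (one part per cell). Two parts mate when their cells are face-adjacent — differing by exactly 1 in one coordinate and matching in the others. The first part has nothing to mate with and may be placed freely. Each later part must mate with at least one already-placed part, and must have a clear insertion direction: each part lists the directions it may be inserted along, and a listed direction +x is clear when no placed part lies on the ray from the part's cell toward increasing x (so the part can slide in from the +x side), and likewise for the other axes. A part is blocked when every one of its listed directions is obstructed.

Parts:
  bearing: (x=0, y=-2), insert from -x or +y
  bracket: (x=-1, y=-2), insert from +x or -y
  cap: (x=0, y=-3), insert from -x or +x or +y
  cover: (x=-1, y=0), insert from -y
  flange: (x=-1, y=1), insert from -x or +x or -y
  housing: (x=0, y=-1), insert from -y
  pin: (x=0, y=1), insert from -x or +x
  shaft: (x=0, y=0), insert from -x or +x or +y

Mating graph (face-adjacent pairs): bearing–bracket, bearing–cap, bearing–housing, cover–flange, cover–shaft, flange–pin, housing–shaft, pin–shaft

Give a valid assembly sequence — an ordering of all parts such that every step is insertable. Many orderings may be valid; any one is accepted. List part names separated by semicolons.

1. cover@(-1, 0) [-y clear] — {cover}
2. shaft@(0, 0) [+x clear] — {cover, shaft}
3. pin@(0, 1) [-x clear] — {cover, pin, shaft}
4. housing@(0, -1) [-y clear] — {cover, housing, pin, shaft}
5. bearing@(0, -2) [-x clear] — {bearing, cover, housing, pin, shaft}
6. cap@(0, -3) [-x clear] — {bearing, cap, cover, housing, pin, shaft}
7. bracket@(-1, -2) [-y clear] — {bearing, bracket, cap, cover, housing, pin, shaft}
8. flange@(-1, 1) [-x clear] — {bearing, bracket, cap, cover, flange, housing, pin, shaft}

cover; shaft; pin; housing; bearing; cap; bracket; flange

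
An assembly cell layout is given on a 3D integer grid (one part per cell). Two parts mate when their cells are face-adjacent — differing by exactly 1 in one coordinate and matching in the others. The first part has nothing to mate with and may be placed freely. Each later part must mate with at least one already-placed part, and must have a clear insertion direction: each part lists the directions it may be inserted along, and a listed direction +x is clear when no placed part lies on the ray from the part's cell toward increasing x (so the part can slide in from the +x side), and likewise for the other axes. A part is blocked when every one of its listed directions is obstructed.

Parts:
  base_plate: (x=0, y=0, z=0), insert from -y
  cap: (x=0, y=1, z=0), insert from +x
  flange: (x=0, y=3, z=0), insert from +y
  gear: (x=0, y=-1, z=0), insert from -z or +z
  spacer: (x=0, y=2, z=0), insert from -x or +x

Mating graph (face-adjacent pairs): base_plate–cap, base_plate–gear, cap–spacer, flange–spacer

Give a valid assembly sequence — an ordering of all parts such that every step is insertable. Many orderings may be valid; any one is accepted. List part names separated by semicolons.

1. cap@(0, 1, 0) [+x clear] — {cap}
2. base_plate@(0, 0, 0) [-y clear] — {base_plate, cap}
3. gear@(0, -1, 0) [-z clear] — {base_plate, cap, gear}
4. spacer@(0, 2, 0) [-x clear] — {base_plate, cap, gear, spacer}
5. flange@(0, 3, 0) [+y clear] — {base_plate, cap, flange, gear, spacer}

cap; base_plate; gear; spacer; flange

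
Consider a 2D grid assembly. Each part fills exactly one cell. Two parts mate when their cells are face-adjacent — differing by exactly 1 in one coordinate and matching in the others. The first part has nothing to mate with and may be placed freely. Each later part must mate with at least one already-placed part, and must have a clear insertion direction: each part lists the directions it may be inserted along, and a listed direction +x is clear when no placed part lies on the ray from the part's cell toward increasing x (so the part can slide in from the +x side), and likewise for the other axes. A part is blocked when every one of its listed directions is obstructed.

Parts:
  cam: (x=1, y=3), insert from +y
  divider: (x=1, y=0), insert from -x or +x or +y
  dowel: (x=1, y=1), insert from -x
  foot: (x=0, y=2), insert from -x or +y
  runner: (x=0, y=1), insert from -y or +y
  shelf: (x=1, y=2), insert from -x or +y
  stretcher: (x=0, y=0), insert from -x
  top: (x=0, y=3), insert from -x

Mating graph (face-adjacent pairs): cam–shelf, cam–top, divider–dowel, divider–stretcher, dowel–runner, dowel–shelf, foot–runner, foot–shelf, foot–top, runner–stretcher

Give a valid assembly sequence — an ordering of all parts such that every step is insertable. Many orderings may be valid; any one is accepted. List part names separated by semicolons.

top; cam; shelf; foot; dowel; divider; runner; stretcher

1. top@(0, 3) [-x clear] — {top}
2. cam@(1, 3) [+y clear] — {cam, top}
3. shelf@(1, 2) [-x clear] — {cam, shelf, top}
4. foot@(0, 2) [-x clear] — {cam, foot, shelf, top}
5. dowel@(1, 1) [-x clear] — {cam, dowel, foot, shelf, top}
6. divider@(1, 0) [-x clear] — {cam, divider, dowel, foot, shelf, top}
7. runner@(0, 1) [-y clear] — {cam, divider, dowel, foot, runner, shelf, top}
8. stretcher@(0, 0) [-x clear] — {cam, divider, dowel, foot, runner, shelf, stretcher, top}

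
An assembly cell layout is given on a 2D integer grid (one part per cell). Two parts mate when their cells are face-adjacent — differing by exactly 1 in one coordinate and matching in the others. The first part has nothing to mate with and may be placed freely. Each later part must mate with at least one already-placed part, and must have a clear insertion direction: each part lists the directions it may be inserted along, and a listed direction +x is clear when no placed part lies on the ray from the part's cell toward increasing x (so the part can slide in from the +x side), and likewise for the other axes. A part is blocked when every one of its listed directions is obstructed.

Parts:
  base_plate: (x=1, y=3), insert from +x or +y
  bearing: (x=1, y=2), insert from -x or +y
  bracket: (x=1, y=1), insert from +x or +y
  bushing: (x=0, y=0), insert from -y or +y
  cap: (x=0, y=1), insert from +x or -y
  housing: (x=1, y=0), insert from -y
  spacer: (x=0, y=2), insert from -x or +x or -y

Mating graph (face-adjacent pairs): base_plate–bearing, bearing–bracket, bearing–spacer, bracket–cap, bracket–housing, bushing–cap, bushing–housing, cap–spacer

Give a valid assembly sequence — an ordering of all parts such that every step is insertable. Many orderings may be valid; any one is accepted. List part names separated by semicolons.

1. bearing@(1, 2) [-x clear] — {bearing}
2. base_plate@(1, 3) [+x clear] — {base_plate, bearing}
3. spacer@(0, 2) [-x clear] — {base_plate, bearing, spacer}
4. cap@(0, 1) [+x clear] — {base_plate, bearing, cap, spacer}
5. bracket@(1, 1) [+x clear] — {base_plate, bearing, bracket, cap, spacer}
6. bushing@(0, 0) [-y clear] — {base_plate, bearing, bracket, bushing, cap, spacer}
7. housing@(1, 0) [-y clear] — {base_plate, bearing, bracket, bushing, cap, housing, spacer}

bearing; base_plate; spacer; cap; bracket; bushing; housing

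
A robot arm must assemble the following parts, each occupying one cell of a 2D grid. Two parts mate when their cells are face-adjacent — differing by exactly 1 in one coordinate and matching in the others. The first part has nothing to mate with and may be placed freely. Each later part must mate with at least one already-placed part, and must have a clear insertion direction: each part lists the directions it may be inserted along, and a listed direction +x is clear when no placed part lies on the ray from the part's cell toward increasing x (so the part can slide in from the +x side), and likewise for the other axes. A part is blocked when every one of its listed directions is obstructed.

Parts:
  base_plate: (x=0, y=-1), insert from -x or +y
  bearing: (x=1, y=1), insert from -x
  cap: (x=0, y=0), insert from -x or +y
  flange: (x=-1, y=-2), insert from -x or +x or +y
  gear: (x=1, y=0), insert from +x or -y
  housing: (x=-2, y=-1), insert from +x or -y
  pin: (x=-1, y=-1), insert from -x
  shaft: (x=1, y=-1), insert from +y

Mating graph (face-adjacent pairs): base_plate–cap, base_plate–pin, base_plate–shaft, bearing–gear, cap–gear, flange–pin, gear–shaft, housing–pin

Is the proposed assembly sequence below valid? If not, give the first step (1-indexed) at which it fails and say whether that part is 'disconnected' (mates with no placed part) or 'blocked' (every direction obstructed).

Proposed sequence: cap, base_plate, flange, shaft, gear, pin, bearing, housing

Invalid at step 3 (disconnected)

1. cap@(0, 0) [-x clear] — {cap}
2. base_plate@(0, -1) [-x clear] — {base_plate, cap}
3. flange@(-1, -2) — no placed neighbour ⇒ disconnected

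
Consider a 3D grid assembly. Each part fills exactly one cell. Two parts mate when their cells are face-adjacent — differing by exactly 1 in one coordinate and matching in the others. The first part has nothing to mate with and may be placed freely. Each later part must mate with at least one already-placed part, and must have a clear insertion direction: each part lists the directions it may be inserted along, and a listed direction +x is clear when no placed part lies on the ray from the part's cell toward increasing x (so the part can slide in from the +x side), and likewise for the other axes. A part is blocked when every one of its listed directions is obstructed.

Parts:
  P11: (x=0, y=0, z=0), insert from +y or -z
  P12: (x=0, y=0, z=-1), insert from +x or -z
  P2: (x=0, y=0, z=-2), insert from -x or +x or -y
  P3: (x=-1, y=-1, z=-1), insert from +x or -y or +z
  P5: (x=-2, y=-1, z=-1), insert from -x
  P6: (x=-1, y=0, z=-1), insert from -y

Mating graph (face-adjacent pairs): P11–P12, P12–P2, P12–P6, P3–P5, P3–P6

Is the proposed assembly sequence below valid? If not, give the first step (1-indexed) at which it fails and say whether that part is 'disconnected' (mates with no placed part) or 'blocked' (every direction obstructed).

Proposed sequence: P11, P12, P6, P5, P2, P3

Invalid at step 4 (disconnected)

1. P11@(0, 0, 0) [+y clear] — {P11}
2. P12@(0, 0, -1) [+x clear] — {P11, P12}
3. P6@(-1, 0, -1) [-y clear] — {P11, P12, P6}
4. P5@(-2, -1, -1) — no placed neighbour ⇒ disconnected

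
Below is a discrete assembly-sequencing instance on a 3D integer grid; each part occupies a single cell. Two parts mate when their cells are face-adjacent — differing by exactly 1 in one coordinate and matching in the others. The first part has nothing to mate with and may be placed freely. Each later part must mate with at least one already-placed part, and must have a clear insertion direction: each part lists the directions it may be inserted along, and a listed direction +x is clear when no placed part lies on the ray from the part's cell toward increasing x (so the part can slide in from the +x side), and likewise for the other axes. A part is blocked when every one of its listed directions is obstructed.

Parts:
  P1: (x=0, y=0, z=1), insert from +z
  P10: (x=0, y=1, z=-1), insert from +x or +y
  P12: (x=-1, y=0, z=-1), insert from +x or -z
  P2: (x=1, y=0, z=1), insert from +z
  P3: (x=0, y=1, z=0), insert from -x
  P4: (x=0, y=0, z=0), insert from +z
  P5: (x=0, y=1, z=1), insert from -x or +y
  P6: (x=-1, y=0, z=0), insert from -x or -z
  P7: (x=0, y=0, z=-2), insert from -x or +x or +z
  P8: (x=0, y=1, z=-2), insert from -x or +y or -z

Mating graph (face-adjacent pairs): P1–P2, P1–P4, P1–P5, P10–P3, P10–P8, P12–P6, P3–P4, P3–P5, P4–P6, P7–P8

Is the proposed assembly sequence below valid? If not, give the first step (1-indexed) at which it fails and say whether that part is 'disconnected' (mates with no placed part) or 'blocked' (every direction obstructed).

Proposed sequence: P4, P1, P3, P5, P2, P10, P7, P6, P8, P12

1. P4@(0, 0, 0) [+z clear] — {P4}
2. P1@(0, 0, 1) [+z clear] — {P1, P4}
3. P3@(0, 1, 0) [-x clear] — {P1, P3, P4}
4. P5@(0, 1, 1) [-x clear] — {P1, P3, P4, P5}
5. P2@(1, 0, 1) [+z clear] — {P1, P2, P3, P4, P5}
6. P10@(0, 1, -1) [+x clear] — {P1, P10, P2, P3, P4, P5}
7. P7@(0, 0, -2) — no placed neighbour ⇒ disconnected

Invalid at step 7 (disconnected)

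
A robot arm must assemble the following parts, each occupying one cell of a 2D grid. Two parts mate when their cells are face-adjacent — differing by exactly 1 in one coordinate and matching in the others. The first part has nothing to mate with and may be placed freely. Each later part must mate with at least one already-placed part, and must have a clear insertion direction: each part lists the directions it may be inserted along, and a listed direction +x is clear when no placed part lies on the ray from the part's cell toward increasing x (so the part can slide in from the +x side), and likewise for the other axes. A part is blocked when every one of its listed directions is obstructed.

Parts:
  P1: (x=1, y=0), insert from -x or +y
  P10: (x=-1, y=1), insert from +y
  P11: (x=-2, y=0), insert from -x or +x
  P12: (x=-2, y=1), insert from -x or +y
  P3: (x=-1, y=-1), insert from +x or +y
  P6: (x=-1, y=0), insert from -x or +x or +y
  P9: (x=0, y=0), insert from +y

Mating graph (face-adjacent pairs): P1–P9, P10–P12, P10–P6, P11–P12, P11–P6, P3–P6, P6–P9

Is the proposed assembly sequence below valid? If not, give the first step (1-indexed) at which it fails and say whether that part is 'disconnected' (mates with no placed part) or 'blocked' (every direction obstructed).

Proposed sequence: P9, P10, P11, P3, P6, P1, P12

1. P9@(0, 0) [+y clear] — {P9}
2. P10@(-1, 1) — no placed neighbour ⇒ disconnected

Invalid at step 2 (disconnected)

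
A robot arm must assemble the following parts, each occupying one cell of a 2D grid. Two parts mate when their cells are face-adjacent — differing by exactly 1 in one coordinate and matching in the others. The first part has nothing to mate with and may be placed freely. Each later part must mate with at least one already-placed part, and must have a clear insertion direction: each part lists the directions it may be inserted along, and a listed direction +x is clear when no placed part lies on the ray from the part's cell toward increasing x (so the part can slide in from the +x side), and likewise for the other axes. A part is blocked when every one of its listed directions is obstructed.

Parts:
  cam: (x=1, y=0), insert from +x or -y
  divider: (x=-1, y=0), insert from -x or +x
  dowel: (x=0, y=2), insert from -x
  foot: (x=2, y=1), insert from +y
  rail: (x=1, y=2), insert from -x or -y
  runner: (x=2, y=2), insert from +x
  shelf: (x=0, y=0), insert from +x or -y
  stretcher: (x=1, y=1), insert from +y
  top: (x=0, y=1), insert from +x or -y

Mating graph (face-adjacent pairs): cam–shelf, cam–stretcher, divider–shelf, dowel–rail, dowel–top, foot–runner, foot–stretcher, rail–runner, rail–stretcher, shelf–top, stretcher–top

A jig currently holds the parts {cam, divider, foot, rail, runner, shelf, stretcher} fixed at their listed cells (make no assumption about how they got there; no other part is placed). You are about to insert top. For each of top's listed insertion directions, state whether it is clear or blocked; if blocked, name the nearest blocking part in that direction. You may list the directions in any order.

+x: blocked by stretcher; -y: blocked by shelf

+x: nearest on ray is stretcher@(1, 1) ⇒ blocked
-y: nearest on ray is shelf@(0, 0) ⇒ blocked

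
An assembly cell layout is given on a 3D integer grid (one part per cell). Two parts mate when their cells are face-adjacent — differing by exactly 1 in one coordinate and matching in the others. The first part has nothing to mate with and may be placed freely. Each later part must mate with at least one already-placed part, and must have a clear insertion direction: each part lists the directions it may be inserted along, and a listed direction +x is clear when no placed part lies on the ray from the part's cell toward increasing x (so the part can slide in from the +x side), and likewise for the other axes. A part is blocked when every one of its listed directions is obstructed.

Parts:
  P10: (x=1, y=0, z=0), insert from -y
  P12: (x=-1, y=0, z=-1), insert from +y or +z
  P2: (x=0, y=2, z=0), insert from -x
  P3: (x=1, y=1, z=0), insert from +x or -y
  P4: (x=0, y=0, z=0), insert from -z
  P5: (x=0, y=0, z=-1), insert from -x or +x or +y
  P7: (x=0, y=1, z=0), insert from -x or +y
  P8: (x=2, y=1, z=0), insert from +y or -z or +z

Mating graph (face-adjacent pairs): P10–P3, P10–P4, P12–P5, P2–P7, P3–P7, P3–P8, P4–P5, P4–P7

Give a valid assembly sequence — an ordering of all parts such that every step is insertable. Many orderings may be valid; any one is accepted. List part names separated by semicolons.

1. P8@(2, 1, 0) [+y clear] — {P8}
2. P3@(1, 1, 0) [-y clear] — {P3, P8}
3. P7@(0, 1, 0) [-x clear] — {P3, P7, P8}
4. P2@(0, 2, 0) [-x clear] — {P2, P3, P7, P8}
5. P4@(0, 0, 0) [-z clear] — {P2, P3, P4, P7, P8}
6. P5@(0, 0, -1) [-x clear] — {P2, P3, P4, P5, P7, P8}
7. P12@(-1, 0, -1) [+y clear] — {P12, P2, P3, P4, P5, P7, P8}
8. P10@(1, 0, 0) [-y clear] — {P10, P12, P2, P3, P4, P5, P7, P8}

P8; P3; P7; P2; P4; P5; P12; P10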